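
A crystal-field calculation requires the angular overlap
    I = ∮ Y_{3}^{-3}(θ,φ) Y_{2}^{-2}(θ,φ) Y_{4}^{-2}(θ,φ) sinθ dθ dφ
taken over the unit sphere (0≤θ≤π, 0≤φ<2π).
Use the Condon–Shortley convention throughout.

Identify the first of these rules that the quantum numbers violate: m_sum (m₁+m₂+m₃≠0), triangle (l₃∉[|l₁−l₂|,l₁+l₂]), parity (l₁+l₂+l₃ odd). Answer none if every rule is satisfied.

m_sum

azimuthal sum: -3 − 2 − 2 = -7  ✗
1 ≤ 4 ≤ 5 (triangle on l)
L = 3 + 2 + 4 = 9 (odd)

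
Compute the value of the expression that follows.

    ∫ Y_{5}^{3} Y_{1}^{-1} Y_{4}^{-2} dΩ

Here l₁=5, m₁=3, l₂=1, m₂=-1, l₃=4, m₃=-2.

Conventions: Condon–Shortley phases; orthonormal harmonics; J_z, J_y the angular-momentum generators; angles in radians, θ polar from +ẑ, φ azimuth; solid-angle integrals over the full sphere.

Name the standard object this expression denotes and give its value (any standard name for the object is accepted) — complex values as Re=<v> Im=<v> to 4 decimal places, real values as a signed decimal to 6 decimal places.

Gaunt coefficient, -0.259847

This is a Gaunt coefficient — the integral of a triple product of spherical harmonics over the sphere.
Rules hold: Σm=0, L=10 even, 4≤4≤6.
N = 11·3·9 = 297
Δ = 2!·8!·0!/11! = 1/495
Racah Σ t=1..1: t=1:−1/576 = -1/576
⇒ 3j(5 1 4; 0 0 0)² = 5/99, sgn -1
Racah Σ t=0..0: t=0:+1/2880 = 1/2880
⇒ 3j(5 1 4; 3 -1 -2)² = 28/495, sgn +1
4πI² = N·(3j₀)²·(3jₘ)² = 28/33
I = -1·√(0.848485/4π) = -0.25984664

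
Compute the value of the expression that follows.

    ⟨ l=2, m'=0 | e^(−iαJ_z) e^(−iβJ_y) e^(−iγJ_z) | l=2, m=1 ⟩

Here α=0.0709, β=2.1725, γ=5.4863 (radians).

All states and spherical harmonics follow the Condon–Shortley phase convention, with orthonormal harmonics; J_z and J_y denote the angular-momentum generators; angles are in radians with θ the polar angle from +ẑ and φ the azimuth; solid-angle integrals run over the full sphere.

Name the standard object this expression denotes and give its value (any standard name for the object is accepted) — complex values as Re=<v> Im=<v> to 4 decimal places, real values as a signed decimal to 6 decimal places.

Wigner D-matrix element, Re=-0.3994 Im=-0.4087

This is a Wigner D-matrix element — the rotation-matrix element ⟨l m'| R(α,β,γ) |l m⟩ in the angular-momentum basis.
Split into d^2_{0,1}(β=2.1725) × two z-phases.
Half-angle: c=0.465807, s=0.884886. N=√(2·2·6·1)=4.898979
k∈{1,2} keeps every argument non-negative
  k=1: (−1)^0·4.8990/(2)·0.4658^3·0.8849^1 = +0.219069
  k=2: (−1)^1·4.8990/(2)·0.4658^1·0.8849^3 = -0.790577
d^2_{0,1}(2.1725) = +0.219069 -0.790577 = -0.571508
Phases: e^{-i·(0)·0.0709}=+1.000000+0.000000i, e^{-i·(1)·5.4863}=+0.698938+0.715183i ⇒ D=-0.399448-0.408732i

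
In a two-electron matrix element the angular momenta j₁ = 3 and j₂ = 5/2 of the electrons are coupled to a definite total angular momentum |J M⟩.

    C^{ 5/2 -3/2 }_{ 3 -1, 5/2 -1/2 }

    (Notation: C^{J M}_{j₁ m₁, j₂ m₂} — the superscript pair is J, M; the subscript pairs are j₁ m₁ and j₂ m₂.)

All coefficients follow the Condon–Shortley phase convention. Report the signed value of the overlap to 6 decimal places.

+0.169031  (= +√(1/35))

triangle: 3!*3!*2!/9! = 72/362880
(j±m)!: 2!*4!*2!*3!*1!*4! = 13824
prefactor² = (2J+1)*Δ*N² = 576/35
  k=1: −1/(1!*2!*3!*1!*0!*1!) = -1/12
  k=2: +1/(2!*1!*2!*0!*1!*2!) = 1/8
Σ = 1/24  ⇒  CG² = 576/35*(1/24)² = 1/35
CG = +√(1/35) = +0.169031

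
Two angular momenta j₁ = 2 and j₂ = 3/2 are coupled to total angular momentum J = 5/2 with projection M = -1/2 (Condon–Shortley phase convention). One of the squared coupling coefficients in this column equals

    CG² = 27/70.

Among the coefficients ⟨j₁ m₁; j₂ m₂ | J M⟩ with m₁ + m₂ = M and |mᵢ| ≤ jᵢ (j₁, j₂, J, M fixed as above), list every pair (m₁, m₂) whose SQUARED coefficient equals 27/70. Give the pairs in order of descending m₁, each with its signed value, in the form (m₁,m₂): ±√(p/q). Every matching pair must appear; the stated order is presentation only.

(1,-3/2): +√(27/70)

Admissible pairs with m₁+m₂ = M = -1/2: (-2,3/2), (-1,1/2), (0,-1/2), (1,-3/2)
  (m₁,m₂)=(1,-3/2): CG² = 27/70, CG = +√(27/70)   ← matches the target
  (m₁,m₂)=(0,-1/2): CG² = 3/35, CG = +√(3/35)
  (m₁,m₂)=(-1,1/2): CG² = 5/14, CG = −√(5/14)
  (m₁,m₂)=(-2,3/2): CG² = 6/35, CG = −√(6/35)
Pairs with CG² = 27/70: (1,-3/2): +√(27/70)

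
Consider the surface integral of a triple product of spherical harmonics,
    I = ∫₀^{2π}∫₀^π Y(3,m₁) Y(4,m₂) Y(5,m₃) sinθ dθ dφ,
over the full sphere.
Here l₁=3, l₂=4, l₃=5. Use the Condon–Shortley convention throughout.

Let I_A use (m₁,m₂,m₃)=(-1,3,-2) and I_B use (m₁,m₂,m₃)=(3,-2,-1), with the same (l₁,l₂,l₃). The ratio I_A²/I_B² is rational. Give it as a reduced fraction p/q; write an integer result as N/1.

l's match ⇒ only the (l;m) 3-j factors differ between A and B.
A: triangle coeff Δ(3,4,5) = 1/180180; Σ_t [1,2]: t=1:−1/4320 t=2:+1/960 = 7/8640; (3j)²=343/12870 [(3 4 5; -1 3 -2)], sign=-1
B: triangle coeff Δ(3,4,5) = 1/180180; Σ_t [0,0]: t=0:+1/2304 = 1/2304; (3j)²=75/4004 [(3 4 5; 3 -2 -1)], sign=+1
I_A²/I_B² = (343/12870)/(75/4004) = 4802/3375

4802/3375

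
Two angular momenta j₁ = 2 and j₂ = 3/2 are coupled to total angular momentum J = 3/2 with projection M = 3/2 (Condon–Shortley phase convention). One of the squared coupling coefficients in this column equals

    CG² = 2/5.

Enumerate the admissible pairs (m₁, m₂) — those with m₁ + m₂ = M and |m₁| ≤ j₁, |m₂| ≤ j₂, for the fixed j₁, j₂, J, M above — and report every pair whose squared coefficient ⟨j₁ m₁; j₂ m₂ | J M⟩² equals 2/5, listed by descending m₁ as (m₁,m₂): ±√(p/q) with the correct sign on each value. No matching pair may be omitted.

Admissible pairs with m₁+m₂ = M = 3/2: (0,3/2), (1,1/2), (2,-1/2)
  (m₁,m₂)=(2,-1/2): CG² = 2/5, CG = +√(2/5)   ← matches the target
  (m₁,m₂)=(1,1/2): CG² = 2/5, CG = −√(2/5)   ← matches the target
  (m₁,m₂)=(0,3/2): CG² = 1/5, CG = +√(1/5)
Pairs with CG² = 2/5: (2,-1/2): +√(2/5); (1,1/2): −√(2/5)

(2,-1/2): +√(2/5); (1,1/2): −√(2/5)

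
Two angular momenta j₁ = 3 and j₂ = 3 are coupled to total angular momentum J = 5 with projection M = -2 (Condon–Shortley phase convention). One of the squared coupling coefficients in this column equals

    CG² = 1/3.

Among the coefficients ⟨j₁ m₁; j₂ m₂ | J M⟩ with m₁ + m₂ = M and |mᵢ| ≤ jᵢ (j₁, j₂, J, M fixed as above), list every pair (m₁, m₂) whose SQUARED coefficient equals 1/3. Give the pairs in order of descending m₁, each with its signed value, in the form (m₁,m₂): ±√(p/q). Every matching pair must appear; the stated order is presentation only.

(0,-2): +√(1/3); (-2,0): −√(1/3)

Admissible pairs with m₁+m₂ = M = -2: (-3,1), (-2,0), (-1,-1), (0,-2), (1,-3)
  (m₁,m₂)=(1,-3): CG² = 1/6, CG = +√(1/6)
  (m₁,m₂)=(0,-2): CG² = 1/3, CG = +√(1/3)   ← matches the target
  (m₁,m₂)=(-1,-1): CG² = 0/1, CG = 0
  (m₁,m₂)=(-2,0): CG² = 1/3, CG = −√(1/3)   ← matches the target
  (m₁,m₂)=(-3,1): CG² = 1/6, CG = −√(1/6)
Pairs with CG² = 1/3: (0,-2): +√(1/3); (-2,0): −√(1/3)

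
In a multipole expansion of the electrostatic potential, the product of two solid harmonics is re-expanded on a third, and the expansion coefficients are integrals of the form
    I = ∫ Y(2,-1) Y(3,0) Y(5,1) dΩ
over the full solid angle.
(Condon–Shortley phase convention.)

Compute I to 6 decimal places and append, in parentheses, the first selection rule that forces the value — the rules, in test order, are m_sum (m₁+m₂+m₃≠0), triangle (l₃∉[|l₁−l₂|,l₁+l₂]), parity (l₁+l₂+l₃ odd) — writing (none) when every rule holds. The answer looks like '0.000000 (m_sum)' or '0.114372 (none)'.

-0.214318 (none)

Rules hold: Σm=0, L=10 even, 1≤5≤5.
N = 5·7·11 = 385
Δ = 0!·4!·6!/11! = 1/2310
Racah Σ t=0..0: t=0:+1/144 = 1/144
⇒ 3j(2 3 5; 0 0 0)² = 10/231, sgn -1
Racah Σ t=0..0: t=0:+1/216 = 1/216
⇒ 3j(2 3 5; -1 0 1)² = 8/231, sgn +1
4πI² = N·(3j₀)²·(3jₘ)² = 400/693
I = -1·√(0.577201/4π) = -0.21431790
No selection rule forces the value: the integral is nonzero (none).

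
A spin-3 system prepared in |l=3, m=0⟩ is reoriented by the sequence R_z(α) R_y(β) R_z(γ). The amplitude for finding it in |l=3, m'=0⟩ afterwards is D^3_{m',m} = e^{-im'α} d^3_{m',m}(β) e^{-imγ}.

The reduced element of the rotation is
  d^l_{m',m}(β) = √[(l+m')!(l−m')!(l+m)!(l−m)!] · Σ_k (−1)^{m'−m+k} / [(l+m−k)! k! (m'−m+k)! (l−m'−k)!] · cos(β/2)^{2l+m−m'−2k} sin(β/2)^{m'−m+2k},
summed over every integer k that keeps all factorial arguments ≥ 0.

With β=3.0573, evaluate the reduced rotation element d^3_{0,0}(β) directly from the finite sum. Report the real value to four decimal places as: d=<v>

d^3_{0,0}(β=3.0573) via the finite sum:
Half-angle: c=0.042134, s=0.999112. N=√(6·6·6·6)=36.000000
k∈{0,1,2,3} keeps every argument non-negative
  k=0: (−1)^0·36.0000/(36)·0.0421^6·0.9991^0 = +0.000000
  k=1: (−1)^1·36.0000/(4)·0.0421^4·0.9991^2 = -0.000028
  k=2: (−1)^2·36.0000/(4)·0.0421^2·0.9991^4 = +0.015921
  k=3: (−1)^3·36.0000/(36)·0.0421^0·0.9991^6 = -0.994684
d^3_{0,0}(3.0573) = +0.000000 -0.000028 +0.015921 -0.994684 = -0.978791

d=-0.9788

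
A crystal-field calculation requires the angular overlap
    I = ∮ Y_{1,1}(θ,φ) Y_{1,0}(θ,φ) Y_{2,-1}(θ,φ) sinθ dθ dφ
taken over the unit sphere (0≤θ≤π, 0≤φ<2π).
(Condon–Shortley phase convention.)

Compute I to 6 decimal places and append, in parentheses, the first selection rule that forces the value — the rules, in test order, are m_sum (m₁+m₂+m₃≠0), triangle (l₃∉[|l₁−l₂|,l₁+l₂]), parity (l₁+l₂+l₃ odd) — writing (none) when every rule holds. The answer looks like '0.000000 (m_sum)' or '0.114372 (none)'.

m-sum 0 ✓  L=4 even ✓  0≤2≤2 ✓
Π(2lᵢ+1) = 3×3×5 = 45
triangle coeff Δ(1,1,2) = 1/30
Σ_t [0,0]: t=0:+1/1 = 1/1
(3j)²=2/15 [(1 1 2; 0 0 0)], sign=+1
Σ_t [0,0]: t=0:+1/2 = 1/2
(3j)²=1/10 [(1 1 2; 1 0 -1)], sign=-1
⇒ 4πI² = 3/5
I = (-1)√(3/5/(4π)) = -0.21850969
No selection rule forces the value: the integral is nonzero (none).

-0.218510 (none)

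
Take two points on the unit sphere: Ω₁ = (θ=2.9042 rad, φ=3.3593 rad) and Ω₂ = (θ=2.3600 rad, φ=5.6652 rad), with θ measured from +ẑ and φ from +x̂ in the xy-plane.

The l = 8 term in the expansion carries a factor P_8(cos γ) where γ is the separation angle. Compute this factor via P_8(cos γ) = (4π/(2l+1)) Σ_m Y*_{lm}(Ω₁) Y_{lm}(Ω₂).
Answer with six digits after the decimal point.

Expand P_8 via completeness: Σ_{m} conj(Y_{8,m}) at Ω₁ times Y_{8,m} at Ω₂ —
  m=-8: (-0.00000 + 0.00000j) × (0.00717 - 0.03041j) = 0.00000 + 0.00000j  (running Σ = 0.00000 + 0.00000j)
  m=-7: (0.00000 + 0.00008j) × (0.04747 + 0.11664j) = -0.00001 + 0.00000j  (running Σ = -0.00001 + 0.00000j)
  m=-6: (0.00022 + 0.00081j) × (-0.25446 - 0.16178j) = 0.00008 - 0.00024j  (running Σ = 0.00007 - 0.00024j)
  m=-5: (0.00295 + 0.00563j) × (0.45555 - 0.02356j) = 0.00147 + 0.00249j  (running Σ = 0.00154 + 0.00226j)
  m=-4: (0.02296 + 0.02726j) × (-0.28729 + 0.22744j) = -0.01280 - 0.00261j  (running Σ = -0.01126 - 0.00035j)
  m=-3: (0.11613 + 0.08886j) × (-0.01211 + 0.04161j) = -0.00510 + 0.00376j  (running Σ = -0.01636 + 0.00340j)
  m=-2: (0.37389 + 0.17393j) × (-0.12540 - 0.36043j) = 0.01580 - 0.15657j  (running Σ = -0.00056 - 0.15317j)
  m=-1: (0.65695 + 0.14533j) × (0.11555 + 0.08214j) = 0.06397 + 0.07075j  (running Σ = 0.06341 - 0.08242j)
  m=0: (0.24884 + 0.00000j) × (0.34261 + 0.00000j) = 0.08526 + 0.00000j  (running Σ = 0.14867 - 0.08242j)
  m=1: (-0.65695 + 0.14533j) × (-0.11555 + 0.08214j) = 0.06397 - 0.07075j  (running Σ = 0.21264 - 0.15317j)
  m=2: (0.37389 - 0.17393j) × (-0.12540 + 0.36043j) = 0.01580 + 0.15657j  (running Σ = 0.22845 + 0.00340j)
  m=3: (-0.11613 + 0.08886j) × (0.01211 + 0.04161j) = -0.00510 - 0.00376j  (running Σ = 0.22334 - 0.00035j)
  m=4: (0.02296 - 0.02726j) × (-0.28729 - 0.22744j) = -0.01280 + 0.00261j  (running Σ = 0.21055 + 0.00226j)
  m=5: (-0.00295 + 0.00563j) × (-0.45555 - 0.02356j) = 0.00147 - 0.00249j  (running Σ = 0.21202 - 0.00024j)
  m=6: (0.00022 - 0.00081j) × (-0.25446 + 0.16178j) = 0.00008 + 0.00024j  (running Σ = 0.21210 + 0.00000j)
  m=7: (-0.00000 + 0.00008j) × (-0.04747 + 0.11664j) = -0.00001 - 0.00000j  (running Σ = 0.21209 + 0.00000j)
  m=8: (-0.00000 - 0.00000j) × (0.00717 + 0.03041j) = 0.00000 - 0.00000j  (running Σ = 0.21209 + 0.00000j)
Σ over m = 0.21209 + 0.00000j; ×(4π/17) → 0.15677 + 0.00000j. Real part: 0.156774

0.156774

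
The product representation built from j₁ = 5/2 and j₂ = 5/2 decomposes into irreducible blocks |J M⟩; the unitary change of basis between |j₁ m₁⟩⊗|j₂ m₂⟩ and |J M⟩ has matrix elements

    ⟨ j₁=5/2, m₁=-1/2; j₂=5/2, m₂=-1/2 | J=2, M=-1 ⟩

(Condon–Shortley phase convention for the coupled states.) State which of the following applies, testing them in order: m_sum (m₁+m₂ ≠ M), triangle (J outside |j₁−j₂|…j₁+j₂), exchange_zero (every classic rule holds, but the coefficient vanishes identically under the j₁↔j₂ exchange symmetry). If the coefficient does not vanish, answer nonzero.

m-sum: m₁+m₂ = -1/2+(-1/2) = -1, M = -1  ✓
triangle: |j₁−j₂| = 0 ≤ J = 2 ≤ j₁+j₂ = 5  ✓
exchange: j₁=j₂ and m₁=m₂, and (−1)^(j₁+j₂−J) = (−1)^3 = −1 forces ⟨j₁m₁;j₂m₂|JM⟩ = −⟨j₂m₂;j₁m₁|JM⟩ = −⟨j₁m₁;j₂m₂|JM⟩ ⇒ the coefficient vanishes identically
Racah sum check: Σ_k collapses to 0 ⇒ CG = 0

exchange_zero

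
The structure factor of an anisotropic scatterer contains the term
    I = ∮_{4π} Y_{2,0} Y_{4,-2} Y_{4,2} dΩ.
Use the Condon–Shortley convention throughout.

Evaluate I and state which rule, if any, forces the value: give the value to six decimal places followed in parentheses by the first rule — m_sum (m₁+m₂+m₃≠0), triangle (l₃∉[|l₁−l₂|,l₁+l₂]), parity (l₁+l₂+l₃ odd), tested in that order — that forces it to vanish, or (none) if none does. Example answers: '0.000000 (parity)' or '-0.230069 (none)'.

m-sum 0 ✓  L=10 even ✓  2≤4≤6 ✓
Π(2lᵢ+1) = 5×9×9 = 405
triangle coeff Δ(2,4,4) = 1/13860
Σ_t [0,2]: t=0:+1/192 t=1:−1/36 t=2:+1/192 = -5/288
(3j)²=20/693 [(2 4 4; 0 0 0)], sign=-1
Σ_t [0,2]: t=0:+1/192 t=1:−1/120 t=2:+1/2880 = -1/360
(3j)²=16/3465 [(2 4 4; 0 -2 2)], sign=-1
⇒ 4πI² = 320/5929
I = (+1)√(320/5929/(4π)) = 0.06553591
No selection rule forces the value: the integral is nonzero (none).

0.065536 (none)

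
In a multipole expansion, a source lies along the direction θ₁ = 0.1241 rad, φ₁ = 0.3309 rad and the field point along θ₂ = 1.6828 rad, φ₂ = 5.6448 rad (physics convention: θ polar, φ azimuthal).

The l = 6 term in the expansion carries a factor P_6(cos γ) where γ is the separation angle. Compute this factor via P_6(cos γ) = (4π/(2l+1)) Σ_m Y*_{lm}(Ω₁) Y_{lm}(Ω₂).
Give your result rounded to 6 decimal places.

-0.301362

Summing Y*_{l m}(θ₁,φ₁)·Y_{l m}(θ₂,φ₂) over m ∈ [−6, 6]; prefactor 4π/(2·6+1) = 0.966644:
  m=-6: (-0.00000 + 0.00000j) × (-0.35917 - 0.29566j) = 0.00000 - 0.00000j  (running Σ = 0.00000 - 0.00000j)
  m=-5: (-0.00000 + 0.00005j) × (0.18102 + 0.00912j) = -0.00000 + 0.00001j  (running Σ = -0.00000 + 0.00001j)
  m=-4: (0.00020 + 0.00080j) × (0.24970 - 0.16648j) = 0.00018 + 0.00017j  (running Σ = 0.00018 + 0.00017j)
  m=-3: (0.00525 + 0.00804j) × (-0.06904 + 0.19251j) = -0.00191 + 0.00045j  (running Σ = -0.00173 + 0.00063j)
  m=-2: (0.06012 + 0.04684j) × (0.07273 + 0.24019j) = -0.00688 + 0.01785j  (running Σ = -0.00860 + 0.01848j)
  m=-1: (0.35683 + 0.12258j) × (-0.17015 - 0.12626j) = -0.04524 - 0.06591j  (running Σ = -0.05384 - 0.04743j)
  m=0: (0.85906 + 0.00000j) × (-0.23756 + 0.00000j) = -0.20408 + 0.00000j  (running Σ = -0.25792 - 0.04743j)
  m=1: (-0.35683 + 0.12258j) × (0.17015 - 0.12626j) = -0.04524 + 0.06591j  (running Σ = -0.30316 + 0.01848j)
  m=2: (0.06012 - 0.04684j) × (0.07273 - 0.24019j) = -0.00688 - 0.01785j  (running Σ = -0.31003 + 0.00063j)
  m=3: (-0.00525 + 0.00804j) × (0.06904 + 0.19251j) = -0.00191 - 0.00045j  (running Σ = -0.31194 + 0.00017j)
  m=4: (0.00020 - 0.00080j) × (0.24970 + 0.16648j) = 0.00018 - 0.00017j  (running Σ = -0.31176 + 0.00001j)
  m=5: (0.00000 + 0.00005j) × (-0.18102 + 0.00912j) = -0.00000 - 0.00001j  (running Σ = -0.31176 - 0.00000j)
  m=6: (-0.00000 - 0.00000j) × (-0.35917 + 0.29566j) = 0.00000 + 0.00000j  (running Σ = -0.31176 - 0.00000j)
Accumulated sum -0.31176 - 0.00000j; after 4π/(2l+1) scaling, -0.30136 - 0.00000j ⇒ P_6 = -0.301362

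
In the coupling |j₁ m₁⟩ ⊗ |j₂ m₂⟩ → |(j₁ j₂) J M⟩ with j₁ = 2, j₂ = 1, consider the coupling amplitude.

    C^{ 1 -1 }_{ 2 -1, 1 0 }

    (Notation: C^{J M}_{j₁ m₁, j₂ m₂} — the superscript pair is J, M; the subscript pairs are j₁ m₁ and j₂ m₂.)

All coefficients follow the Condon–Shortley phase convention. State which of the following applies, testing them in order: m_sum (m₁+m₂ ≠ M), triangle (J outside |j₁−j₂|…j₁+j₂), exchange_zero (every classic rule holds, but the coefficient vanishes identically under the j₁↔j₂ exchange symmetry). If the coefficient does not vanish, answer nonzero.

m-sum: m₁+m₂ = -1+0 = -1, M = -1  ✓
triangle: |j₁−j₂| = 1 ≤ J = 1 ≤ j₁+j₂ = 3  ✓
exchange: j₁≠j₂ or m₁≠m₂ — the exchange symmetry imposes no constraint here
value check: CG = −√(3/10) = -0.547723 ≠ 0

nonzero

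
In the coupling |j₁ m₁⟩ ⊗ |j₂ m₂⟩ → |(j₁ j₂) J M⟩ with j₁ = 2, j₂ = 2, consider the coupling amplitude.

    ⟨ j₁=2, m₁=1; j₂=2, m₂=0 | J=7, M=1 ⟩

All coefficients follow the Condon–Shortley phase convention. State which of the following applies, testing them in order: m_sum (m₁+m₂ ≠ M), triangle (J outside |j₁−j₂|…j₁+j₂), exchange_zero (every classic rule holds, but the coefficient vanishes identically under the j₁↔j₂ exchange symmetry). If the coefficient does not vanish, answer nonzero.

m-sum: m₁+m₂ = 1+0 = 1, M = 1  ✓
triangle: need |j₁−j₂| ≤ J ≤ j₁+j₂, i.e. J ∈ [0, 4]; J = 7 is outside ✗ ⇒ coefficient is 0

triangle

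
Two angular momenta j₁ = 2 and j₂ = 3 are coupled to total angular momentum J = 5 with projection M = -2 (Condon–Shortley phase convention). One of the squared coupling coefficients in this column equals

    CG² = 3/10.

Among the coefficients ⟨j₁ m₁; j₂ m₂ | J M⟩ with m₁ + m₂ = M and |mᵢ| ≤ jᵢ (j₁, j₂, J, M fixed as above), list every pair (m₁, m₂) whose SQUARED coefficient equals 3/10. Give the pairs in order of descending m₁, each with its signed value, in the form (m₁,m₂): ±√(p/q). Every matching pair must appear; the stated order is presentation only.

(0,-2): +√(3/10)

Admissible pairs with m₁+m₂ = M = -2: (-2,0), (-1,-1), (0,-2), (1,-3)
  (m₁,m₂)=(1,-3): CG² = 1/30, CG = +√(1/30)
  (m₁,m₂)=(0,-2): CG² = 3/10, CG = +√(3/10)   ← matches the target
  (m₁,m₂)=(-1,-1): CG² = 1/2, CG = +√(1/2)
  (m₁,m₂)=(-2,0): CG² = 1/6, CG = +√(1/6)
Pairs with CG² = 3/10: (0,-2): +√(3/10)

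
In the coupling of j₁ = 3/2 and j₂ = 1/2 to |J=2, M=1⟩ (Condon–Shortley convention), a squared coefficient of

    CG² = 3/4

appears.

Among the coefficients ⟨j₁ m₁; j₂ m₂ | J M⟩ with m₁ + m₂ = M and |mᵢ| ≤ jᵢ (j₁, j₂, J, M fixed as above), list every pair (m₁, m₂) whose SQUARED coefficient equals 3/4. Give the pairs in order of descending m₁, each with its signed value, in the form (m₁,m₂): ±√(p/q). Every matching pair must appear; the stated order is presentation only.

Admissible pairs with m₁+m₂ = M = 1: (1/2,1/2), (3/2,-1/2)
  (m₁,m₂)=(3/2,-1/2): CG² = 1/4, CG = +√(1/4)
  (m₁,m₂)=(1/2,1/2): CG² = 3/4, CG = +√(3/4)   ← matches the target
Pairs with CG² = 3/4: (1/2,1/2): +√(3/4)

(1/2,1/2): +√(3/4)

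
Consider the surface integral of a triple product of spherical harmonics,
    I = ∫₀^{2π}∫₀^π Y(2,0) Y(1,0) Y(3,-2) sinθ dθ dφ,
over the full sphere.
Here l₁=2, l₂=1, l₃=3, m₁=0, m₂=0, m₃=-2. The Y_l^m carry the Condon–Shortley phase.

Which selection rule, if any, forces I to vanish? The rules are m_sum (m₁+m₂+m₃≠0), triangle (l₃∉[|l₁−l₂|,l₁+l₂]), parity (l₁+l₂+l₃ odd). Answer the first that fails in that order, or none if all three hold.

m_sum

Σmᵢ = -2  ✗
l₃∈[|l₁−l₂|,l₁+l₂]=[1,3], have l₃=3
Σlᵢ = 6 ⇒ even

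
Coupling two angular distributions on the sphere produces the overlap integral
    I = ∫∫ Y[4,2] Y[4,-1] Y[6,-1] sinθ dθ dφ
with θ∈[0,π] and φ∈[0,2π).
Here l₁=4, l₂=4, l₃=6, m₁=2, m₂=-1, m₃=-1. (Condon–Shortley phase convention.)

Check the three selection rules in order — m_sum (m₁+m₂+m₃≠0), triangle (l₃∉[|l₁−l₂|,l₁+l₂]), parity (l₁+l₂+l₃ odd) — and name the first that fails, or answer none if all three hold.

none

azimuthal sum: 2 − 1 − 1 = 0  ✓
0 ≤ 6 ≤ 8 (triangle on l)  ✓
L = 4 + 4 + 6 = 14 (even)  ✓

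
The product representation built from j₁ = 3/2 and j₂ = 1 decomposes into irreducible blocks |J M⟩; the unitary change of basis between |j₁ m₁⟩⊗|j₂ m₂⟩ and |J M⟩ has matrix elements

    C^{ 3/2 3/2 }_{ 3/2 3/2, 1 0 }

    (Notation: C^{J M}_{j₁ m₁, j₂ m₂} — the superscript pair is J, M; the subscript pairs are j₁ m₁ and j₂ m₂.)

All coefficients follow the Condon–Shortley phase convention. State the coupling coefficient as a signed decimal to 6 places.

j₁+j₂−J=1  J+j₁−j₂=2  J−j₁+j₂=1  j₁+j₂+J+1=5
(j₁±m₁, j₂±m₂, J±M) = (3,0,1,1,3,0)
P² = 12/5
sum k=0..0:
  [0] +1/2 = 1/2
S = 1/2
C² = P²·S² = 3/5 ; C = +0.774597

+0.774597  (= +√(3/5))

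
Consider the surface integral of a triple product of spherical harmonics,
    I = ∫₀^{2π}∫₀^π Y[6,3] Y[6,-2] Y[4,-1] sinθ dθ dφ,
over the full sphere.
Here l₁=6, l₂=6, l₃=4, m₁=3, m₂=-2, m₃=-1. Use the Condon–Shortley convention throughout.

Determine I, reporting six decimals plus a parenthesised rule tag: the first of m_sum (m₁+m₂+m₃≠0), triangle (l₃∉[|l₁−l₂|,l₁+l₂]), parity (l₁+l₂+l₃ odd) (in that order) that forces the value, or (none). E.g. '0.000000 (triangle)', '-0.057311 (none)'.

m-sum 0 ✓  L=16 even ✓  0≤4≤12 ✓
Π(2lᵢ+1) = 13×13×9 = 1521
triangle coeff Δ(6,6,4) = 1/15315300
Σ_t [2,6]: t=2:+1/829440 t=3:−1/25920 t=4:+1/9216 t=5:−1/25920 t=6:+1/829440 = 7/207360
(3j)²=28/2431 [(6 6 4; 0 0 0)], sign=+1
Σ_t [0,3]: t=0:+1/5806080 t=1:−1/120960 t=2:+1/34560 t=3:−1/103680 = 13/1161216
(3j)²=65/5236 [(6 6 4; 3 -2 -1)], sign=-1
⇒ 4πI² = 7605/34969
I = (-1)√(7605/34969/(4π)) = -0.13155370
No selection rule forces the value: the integral is nonzero (none).

-0.131554 (none)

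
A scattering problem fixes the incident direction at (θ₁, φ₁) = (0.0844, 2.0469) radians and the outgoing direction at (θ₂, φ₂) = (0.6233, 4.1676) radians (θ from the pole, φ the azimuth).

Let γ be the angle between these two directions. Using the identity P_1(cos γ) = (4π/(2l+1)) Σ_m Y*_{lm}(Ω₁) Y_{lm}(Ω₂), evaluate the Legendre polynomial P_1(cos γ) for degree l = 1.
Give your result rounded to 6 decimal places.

0.783350

Addition theorem: P_1(cos γ) = (4π/3) Σ_m Y*_{lm}(Ω₁) Y_{lm}(Ω₂), m = −1…1:
  m=-1: (-0.01335 + 0.02589j) × (-0.10451 + 0.17248j) = -0.00307 - 0.00501j  (running Σ = -0.00307 - 0.00501j)
  m=0: (0.48686 + 0.00000j) × (0.39672 + 0.00000j) = 0.19315 + 0.00000j  (running Σ = 0.19008 - 0.00501j)
  m=1: (0.01335 + 0.02589j) × (0.10451 + 0.17248j) = -0.00307 + 0.00501j  (running Σ = 0.18701 + 0.00000j)
Σ over m = 0.18701 + 0.00000j; ×(4π/3) → 0.78335 + 0.00000j. Real part: 0.783350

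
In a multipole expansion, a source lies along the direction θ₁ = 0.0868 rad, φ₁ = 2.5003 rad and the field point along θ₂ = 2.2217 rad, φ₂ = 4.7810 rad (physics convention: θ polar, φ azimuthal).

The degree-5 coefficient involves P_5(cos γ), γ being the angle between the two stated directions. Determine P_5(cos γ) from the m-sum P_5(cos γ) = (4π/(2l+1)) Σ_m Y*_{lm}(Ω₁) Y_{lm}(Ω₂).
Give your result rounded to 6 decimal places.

0.267362

Summing Y*_{l m}(θ₁,φ₁)·Y_{l m}(θ₂,φ₂) over m ∈ [−5, 5]; prefactor 4π/(2·5+1) = 1.142397:
  term(m=-5) = (0.000000, 0.000000)   from Y*(Ω₁)=(0.000002, -0.000000), Y(Ω₂)=(0.049746, 0.139274)
  term(m=-4) = (0.000028, 0.000009)   from Y*(Ω₁)=(-0.000069, -0.000045), Y(Ω₂)=(-0.342864, 0.096533)
  term(m=-3) = (0.000608, -0.000380)   from Y*(Ω₁)=(0.000618, 0.001678), Y(Ω₂)=(-0.082022, -0.392844)
  term(m=-2) = (0.000249, -0.001634)   from Y*(Ω₁)=(0.007132, -0.024057), Y(Ω₂)=(0.065256, -0.009011)
  term(m=-1) = (0.047035, 0.054733)   from Y*(Ω₁)=(-0.173338, 0.129406), Y(Ω₂)=(-0.022872, -0.332834)
  term(m=+0) = (0.138194, 0.000000)   from Y*(Ω₁)=(0.883461, -0.000000), Y(Ω₂)=(0.156424, 0.000000)
  term(m=+1) = (0.047035, -0.054733)   from Y*(Ω₁)=(0.173338, 0.129406), Y(Ω₂)=(0.022872, -0.332834)
  term(m=+2) = (0.000249, 0.001634)   from Y*(Ω₁)=(0.007132, 0.024057), Y(Ω₂)=(0.065256, 0.009011)
  term(m=+3) = (0.000608, 0.000380)   from Y*(Ω₁)=(-0.000618, 0.001678), Y(Ω₂)=(0.082022, -0.392844)
  term(m=+4) = (0.000028, -0.000009)   from Y*(Ω₁)=(-0.000069, 0.000045), Y(Ω₂)=(-0.342864, -0.096533)
  term(m=+5) = (0.000000, -0.000000)   from Y*(Ω₁)=(-0.000002, -0.000000), Y(Ω₂)=(-0.049746, 0.139274)
Total Σ_m = (0.234035, 0.000000). Multiply by 1.142397: (0.267362, 0.000000). P_5(cos γ) = 0.267362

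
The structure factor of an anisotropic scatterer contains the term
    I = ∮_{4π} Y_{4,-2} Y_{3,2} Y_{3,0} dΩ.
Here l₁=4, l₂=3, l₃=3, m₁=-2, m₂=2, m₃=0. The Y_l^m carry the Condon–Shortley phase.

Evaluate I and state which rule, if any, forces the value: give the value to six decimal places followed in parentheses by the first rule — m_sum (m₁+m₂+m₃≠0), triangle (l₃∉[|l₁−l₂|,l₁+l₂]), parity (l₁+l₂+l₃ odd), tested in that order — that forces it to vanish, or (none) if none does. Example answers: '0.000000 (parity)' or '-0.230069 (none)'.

-0.044418 (none)

Rules hold: Σm=0, L=10 even, 1≤3≤7.
N = 9·7·7 = 441
Δ = 4!·4!·2!/11! = 1/34650
Racah Σ t=1..3: t=1:−1/72 t=2:+1/16 t=3:−1/72 = 5/144
⇒ 3j(4 3 3; 0 0 0)² = 2/77, sgn -1
Racah Σ t=3..4: t=3:−1/72 t=4:+1/96 = -1/288
⇒ 3j(4 3 3; -2 2 0)² = 1/462, sgn +1
4πI² = N·(3j₀)²·(3jₘ)² = 3/121
I = -1·√(0.0247934/4π) = -0.04441841
No selection rule forces the value: the integral is nonzero (none).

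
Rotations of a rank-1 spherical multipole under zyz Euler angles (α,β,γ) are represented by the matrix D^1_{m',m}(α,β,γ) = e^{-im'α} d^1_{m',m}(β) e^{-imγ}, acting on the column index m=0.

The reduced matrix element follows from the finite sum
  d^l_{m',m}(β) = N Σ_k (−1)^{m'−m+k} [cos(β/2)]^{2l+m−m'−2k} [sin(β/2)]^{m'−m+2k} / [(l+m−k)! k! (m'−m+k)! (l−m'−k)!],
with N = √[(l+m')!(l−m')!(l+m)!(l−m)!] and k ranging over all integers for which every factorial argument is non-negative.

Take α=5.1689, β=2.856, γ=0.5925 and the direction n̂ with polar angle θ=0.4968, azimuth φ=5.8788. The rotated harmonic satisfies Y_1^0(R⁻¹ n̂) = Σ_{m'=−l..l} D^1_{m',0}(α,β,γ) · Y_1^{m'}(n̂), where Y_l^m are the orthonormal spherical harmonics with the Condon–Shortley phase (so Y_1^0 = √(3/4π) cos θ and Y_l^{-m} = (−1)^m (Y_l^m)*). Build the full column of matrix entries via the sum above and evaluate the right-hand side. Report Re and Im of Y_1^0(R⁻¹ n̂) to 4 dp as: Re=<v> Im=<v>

Re=-0.3624 Im=0.0000

Need the full column D^1_{m',0} for m'=−1..1 at α=5.1689, β=2.8560, γ=0.5925.
cos(β/2)=0.142312, sin(β/2)=0.989822
d^1_{-1,0}: single k=1 term ⇒ +0.199210;  D = +0.087816-0.178811i
d^1_{0,0}: k∈[0..1] ⇒ +0.020253 -0.979747 = -0.959495;  D = -0.959495+0.000000i
d^1_{1,0}: single k=0 term ⇒ -0.199210;  D = -0.087816-0.178811i
Y_1^{m'}(θ=0.4968,φ=5.8788) and Σ D·Y over m':
  (+0.0878-0.1788i)·(+0.1514+0.0648i)  (-0.9595+0.0000i)·(+0.4295+0.0000i)  (-0.0878-0.1788i)·(-0.1514+0.0648i)
Y_1^0(R⁻¹ n̂) = -0.362380+0.000000i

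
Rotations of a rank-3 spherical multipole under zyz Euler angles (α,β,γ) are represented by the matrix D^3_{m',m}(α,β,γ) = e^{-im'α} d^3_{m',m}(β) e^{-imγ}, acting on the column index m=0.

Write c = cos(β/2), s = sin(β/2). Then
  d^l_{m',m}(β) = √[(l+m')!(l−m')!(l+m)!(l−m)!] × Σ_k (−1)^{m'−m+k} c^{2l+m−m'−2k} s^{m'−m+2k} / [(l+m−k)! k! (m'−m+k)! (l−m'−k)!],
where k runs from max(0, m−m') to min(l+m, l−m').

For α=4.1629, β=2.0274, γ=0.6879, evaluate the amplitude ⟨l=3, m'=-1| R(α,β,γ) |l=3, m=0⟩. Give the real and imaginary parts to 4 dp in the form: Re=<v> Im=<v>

D^3_{-1,0}(4.1629,2.0274,0.6879) = e^{-i·-1·4.1629}·d^3_{-1,0}(2.0274)·e^{-i·0·0.6879}. Compute d first:
Half-angle: c=0.528724, s=0.848794. N=√(2·24·6·6)=41.569219
k: max(0,(0)−(-1))=1 … min(3+(0),3−(-1))=3
  k=1: (−1)^0·41.5692/(12)·0.5287^5·0.8488^1 = +0.121489
  k=2: (−1)^1·41.5692/(4)·0.5287^3·0.8488^3 = -0.939302
  k=3: (−1)^2·41.5692/(12)·0.5287^1·0.8488^5 = +0.806921
d^3_{-1,0}(2.0274) = +0.121489 -0.939302 +0.806921 = -0.010892
D = (-0.522252-0.852792i)·(-0.010892)·(+1.000000+0.000000i) = +0.005689+0.009289i

Re=0.0057 Im=0.0093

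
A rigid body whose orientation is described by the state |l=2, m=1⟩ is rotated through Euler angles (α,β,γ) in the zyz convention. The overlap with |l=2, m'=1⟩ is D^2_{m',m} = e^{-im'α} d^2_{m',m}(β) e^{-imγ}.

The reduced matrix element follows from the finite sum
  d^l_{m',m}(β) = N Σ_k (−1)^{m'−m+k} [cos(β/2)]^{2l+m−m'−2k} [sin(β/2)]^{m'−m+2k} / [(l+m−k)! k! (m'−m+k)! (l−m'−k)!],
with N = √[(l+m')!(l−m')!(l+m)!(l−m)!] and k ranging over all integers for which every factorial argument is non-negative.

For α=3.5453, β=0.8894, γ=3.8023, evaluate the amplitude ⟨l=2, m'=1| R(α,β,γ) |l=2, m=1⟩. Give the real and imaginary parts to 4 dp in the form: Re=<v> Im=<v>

First d^2_{1,1}(β=0.8894), then the phase factors e^{-i(1)α} and e^{-i(1)γ}:
With c≡cos(β/2)=0.902740 and s≡sin(β/2)=0.430187, N=[6·1·6·1]^{1/2}=6.000000
Admissible k: 0..1 (factorial args all ≥0)
  k=0: (−1)^0·6.0000/(6)·0.9027^4·0.4302^0 = +0.664126
  k=1: (−1)^1·6.0000/(2)·0.9027^2·0.4302^2 = -0.452440
d^2_{1,1}(0.8894) = +0.664126 -0.452440 = +0.211686
Attach z-rotation phases: D = e^{-i(1)(3.5453)}·(+0.211686)·e^{-i(1)(3.8023)} = +0.102671-0.185120i

Re=0.1027 Im=-0.1851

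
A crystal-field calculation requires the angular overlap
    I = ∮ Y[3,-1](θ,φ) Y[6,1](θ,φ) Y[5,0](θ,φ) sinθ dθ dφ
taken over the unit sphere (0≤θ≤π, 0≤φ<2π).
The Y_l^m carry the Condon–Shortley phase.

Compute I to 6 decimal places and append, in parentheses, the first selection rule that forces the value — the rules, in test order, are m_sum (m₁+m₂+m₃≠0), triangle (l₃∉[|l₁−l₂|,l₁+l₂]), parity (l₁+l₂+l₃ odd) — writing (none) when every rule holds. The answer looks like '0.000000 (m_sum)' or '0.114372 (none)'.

Rules hold: Σm=0, L=14 even, 3≤5≤9.
N = 7·13·11 = 1001
Δ = 4!·2!·8!/15! = 1/675675
Racah Σ t=1..3: t=1:−1/8640 t=2:+1/2304 t=3:−1/8640 = 7/34560
⇒ 3j(3 6 5; 0 0 0)² = 7/429, sgn -1
Racah Σ t=2..4: t=2:+1/5760 t=3:−1/3456 t=4:+1/34560 = -1/11520
⇒ 3j(3 6 5; -1 1 0)² = 2/429, sgn +1
4πI² = N·(3j₀)²·(3jₘ)² = 98/1287
I = -1·√(0.0761461/4π) = -0.07784287
No selection rule forces the value: the integral is nonzero (none).

-0.077843 (none)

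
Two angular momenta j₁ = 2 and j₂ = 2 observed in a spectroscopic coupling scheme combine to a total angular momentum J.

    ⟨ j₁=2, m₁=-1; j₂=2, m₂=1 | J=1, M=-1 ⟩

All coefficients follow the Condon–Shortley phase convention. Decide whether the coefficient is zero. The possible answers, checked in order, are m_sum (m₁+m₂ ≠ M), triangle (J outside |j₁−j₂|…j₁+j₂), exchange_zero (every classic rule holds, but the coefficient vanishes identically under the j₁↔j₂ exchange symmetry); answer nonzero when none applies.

m-sum: m₁+m₂ = -1+1 = 0, M = -1  ✗ ⇒ coefficient is 0

m_sum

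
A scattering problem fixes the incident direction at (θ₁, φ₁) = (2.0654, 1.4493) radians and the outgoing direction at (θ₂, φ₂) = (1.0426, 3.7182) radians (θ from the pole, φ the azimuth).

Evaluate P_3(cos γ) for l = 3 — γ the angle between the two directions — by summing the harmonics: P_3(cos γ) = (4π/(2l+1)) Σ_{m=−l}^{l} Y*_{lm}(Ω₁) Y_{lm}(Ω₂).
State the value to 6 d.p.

Expand P_3 via completeness: Σ_{m} conj(Y_{3,m}) at Ω₁ times Y_{3,m} at Ω₂ —
  [-3]  conj(Y_{3,-3})(Ω₁) = (-0.101409, -0.265790) ; Y_{3,-3}(Ω₂) = (0.042572, 0.265442) ; Δ = (0.066235, -0.038233)
  [-2]  conj(Y_{3,-2})(Ω₁) = (0.364770, -0.090423) ; Y_{3,-2}(Ω₂) = (0.155827, -0.351220) ; Δ = (0.025083, -0.142205)
  [-1]  conj(Y_{3,-1})(Ω₁) = (0.004365, 0.035751) ; Y_{3,-1}(Ω₂) = (-0.063172, 0.041083) ; Δ = (-0.001745, -0.002079)
  [+0]  conj(Y_{3,0})(Ω₁) = (0.331851, -0.000000) ; Y_{3,0}(Ω₂) = (-0.325372, 0.000000) ; Δ = (-0.107975, 0.000000)
  [+1]  conj(Y_{3,1})(Ω₁) = (-0.004365, 0.035751) ; Y_{3,1}(Ω₂) = (0.063172, 0.041083) ; Δ = (-0.001745, 0.002079)
  [+2]  conj(Y_{3,2})(Ω₁) = (0.364770, 0.090423) ; Y_{3,2}(Ω₂) = (0.155827, 0.351220) ; Δ = (0.025083, 0.142205)
  [+3]  conj(Y_{3,3})(Ω₁) = (0.101409, -0.265790) ; Y_{3,3}(Ω₂) = (-0.042572, 0.265442) ; Δ = (0.066235, 0.038233)
Σ over m = (0.071171, -0.000000); ×(4π/7) → (0.127765, -0.000000). Real part: 0.127765

0.127765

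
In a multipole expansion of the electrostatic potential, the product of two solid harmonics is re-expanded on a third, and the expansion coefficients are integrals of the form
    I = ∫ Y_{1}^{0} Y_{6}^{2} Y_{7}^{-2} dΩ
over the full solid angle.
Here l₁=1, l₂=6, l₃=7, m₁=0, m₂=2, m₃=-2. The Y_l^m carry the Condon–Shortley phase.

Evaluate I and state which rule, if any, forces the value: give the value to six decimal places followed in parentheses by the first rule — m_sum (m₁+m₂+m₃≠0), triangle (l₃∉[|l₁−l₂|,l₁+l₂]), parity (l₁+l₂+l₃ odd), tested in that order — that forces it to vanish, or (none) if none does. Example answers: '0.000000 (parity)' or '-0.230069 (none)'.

Rules hold: Σm=0, L=14 even, 5≤7≤7.
N = 3·13·15 = 585
Δ = 0!·2!·12!/15! = 1/1365
Racah Σ t=0..0: t=0:+1/518400 = 1/518400
⇒ 3j(1 6 7; 0 0 0)² = 7/195, sgn -1
Racah Σ t=0..0: t=0:+1/967680 = 1/967680
⇒ 3j(1 6 7; 0 2 -2)² = 3/91, sgn -1
4πI² = N·(3j₀)²·(3jₘ)² = 9/13
I = +1·√(0.692308/4π) = 0.23471705
No selection rule forces the value: the integral is nonzero (none).

0.234717 (none)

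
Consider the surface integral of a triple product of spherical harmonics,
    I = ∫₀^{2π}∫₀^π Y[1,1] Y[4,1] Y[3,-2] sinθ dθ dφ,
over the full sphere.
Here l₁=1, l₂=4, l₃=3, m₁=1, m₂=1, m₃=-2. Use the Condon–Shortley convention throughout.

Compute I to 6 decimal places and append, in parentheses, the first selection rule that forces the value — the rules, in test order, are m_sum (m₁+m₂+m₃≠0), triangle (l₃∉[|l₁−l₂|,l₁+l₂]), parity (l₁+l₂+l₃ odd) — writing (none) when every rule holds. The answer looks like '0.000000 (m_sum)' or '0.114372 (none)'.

-0.106622 (none)

Checks pass: Σm=0; 8 even; l₃=3∈[3,5].
(2·1+1)(2·4+1)(2·3+1) = 189
Δ: 2! 0! 6! / 9! → 1/252
sum: t=1:−1/36 = -1/36
3j²(1 4 3; 0 0 0) = Δ·Π!·Σ² = 4/63  (sign +1)
sum: t=0:+1/240 = 1/240
3j²(1 4 3; 1 1 -2) = Δ·Π!·Σ² = 1/84  (sign -1)
combine: 4πI² = 189·4/63·1/84 = 1/7
take √, sign -1: I = -0.10662181
No selection rule forces the value: the integral is nonzero (none).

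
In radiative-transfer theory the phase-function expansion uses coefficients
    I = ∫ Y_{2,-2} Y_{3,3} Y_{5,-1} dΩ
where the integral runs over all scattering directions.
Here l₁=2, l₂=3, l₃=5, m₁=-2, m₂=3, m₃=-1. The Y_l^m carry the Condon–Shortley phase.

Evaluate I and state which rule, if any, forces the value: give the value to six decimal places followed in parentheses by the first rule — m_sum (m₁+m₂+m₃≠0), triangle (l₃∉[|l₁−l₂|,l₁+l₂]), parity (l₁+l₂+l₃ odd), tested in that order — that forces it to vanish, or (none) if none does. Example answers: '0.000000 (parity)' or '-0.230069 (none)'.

Rules hold: Σm=0, L=10 even, 1≤5≤5.
N = 5·7·11 = 385
Δ = 0!·4!·6!/11! = 1/2310
Racah Σ t=0..0: t=0:+1/144 = 1/144
⇒ 3j(2 3 5; 0 0 0)² = 10/231, sgn -1
Racah Σ t=0..0: t=0:+1/17280 = 1/17280
⇒ 3j(2 3 5; -2 3 -1)² = 1/2310, sgn +1
4πI² = N·(3j₀)²·(3jₘ)² = 5/693
I = -1·√(0.00721501/4π) = -0.02396147
No selection rule forces the value: the integral is nonzero (none).

-0.023961 (none)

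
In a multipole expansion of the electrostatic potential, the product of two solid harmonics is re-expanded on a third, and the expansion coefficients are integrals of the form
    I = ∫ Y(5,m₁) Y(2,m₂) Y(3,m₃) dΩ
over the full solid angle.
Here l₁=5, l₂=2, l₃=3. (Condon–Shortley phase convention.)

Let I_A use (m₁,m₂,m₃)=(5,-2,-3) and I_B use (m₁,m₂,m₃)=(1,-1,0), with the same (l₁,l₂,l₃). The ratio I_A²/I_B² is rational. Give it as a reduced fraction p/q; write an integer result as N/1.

Same 5,2,3: normalisation and zero-m 3j drop out of the ratio.
A: Δ: 4! 6! 0! / 11! → 1/2310; sum: t=0:+1/17280 = 1/17280; 3j²(5 2 3; 5 -2 -3) = Δ·Π!·Σ² = 1/11  (sign +1)
B: Δ: 4! 6! 0! / 11! → 1/2310; sum: t=1:−1/216 = -1/216; 3j²(5 2 3; 1 -1 0) = Δ·Π!·Σ² = 8/231  (sign +1)
I_A²/I_B² = (1/11)/(8/231) = 21/8

21/8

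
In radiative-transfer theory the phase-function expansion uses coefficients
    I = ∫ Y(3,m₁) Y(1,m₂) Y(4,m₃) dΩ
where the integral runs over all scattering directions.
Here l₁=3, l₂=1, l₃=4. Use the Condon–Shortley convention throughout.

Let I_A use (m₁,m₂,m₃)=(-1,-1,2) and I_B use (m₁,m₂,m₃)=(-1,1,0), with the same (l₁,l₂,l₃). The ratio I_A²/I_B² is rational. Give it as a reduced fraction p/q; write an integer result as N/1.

5/2

l's match ⇒ only the (l;m) 3-j factors differ between A and B.
A: triangle coeff Δ(3,1,4) = 1/252; Σ_t [0,0]: t=0:+1/96 = 1/96; (3j)²=5/84 [(3 1 4; -1 -1 2)], sign=+1
B: triangle coeff Δ(3,1,4) = 1/252; Σ_t [0,0]: t=0:+1/96 = 1/96; (3j)²=1/42 [(3 1 4; -1 1 0)], sign=+1
I_A²/I_B² = (5/84)/(1/42) = 5/2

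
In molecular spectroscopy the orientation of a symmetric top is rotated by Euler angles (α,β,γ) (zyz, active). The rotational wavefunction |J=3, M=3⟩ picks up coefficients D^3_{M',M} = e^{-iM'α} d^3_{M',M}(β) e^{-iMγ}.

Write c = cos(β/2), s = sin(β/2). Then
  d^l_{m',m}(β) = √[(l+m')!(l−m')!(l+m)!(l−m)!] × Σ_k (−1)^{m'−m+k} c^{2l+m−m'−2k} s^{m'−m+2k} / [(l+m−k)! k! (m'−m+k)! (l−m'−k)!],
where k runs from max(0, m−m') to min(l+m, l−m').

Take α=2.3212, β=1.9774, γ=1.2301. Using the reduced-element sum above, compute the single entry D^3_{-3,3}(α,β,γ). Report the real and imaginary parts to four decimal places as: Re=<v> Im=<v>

Re=-0.3368 Im=-0.0446

First d^3_{-3,3}(β=1.9774), then the phase factors e^{-i(-3)α} and e^{-i(3)γ}:
c=cos(1.977400/2)=0.549776, s=sin(1.977400/2)=0.835312; N=√[1·720·720·1]=720.000000
The bounds max(0,m−m')=6 and min(l+m,l−m')=6 give 1 term
  k=6: (−1)^0·720.0000/(720)·0.5498^0·0.8353^6 = +0.339697
d^3_{-3,3}(1.9774) = +0.339697
D = (+0.777312+0.629115i)·(+0.339697)·(-0.853199+0.521585i) = -0.336755-0.044611i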